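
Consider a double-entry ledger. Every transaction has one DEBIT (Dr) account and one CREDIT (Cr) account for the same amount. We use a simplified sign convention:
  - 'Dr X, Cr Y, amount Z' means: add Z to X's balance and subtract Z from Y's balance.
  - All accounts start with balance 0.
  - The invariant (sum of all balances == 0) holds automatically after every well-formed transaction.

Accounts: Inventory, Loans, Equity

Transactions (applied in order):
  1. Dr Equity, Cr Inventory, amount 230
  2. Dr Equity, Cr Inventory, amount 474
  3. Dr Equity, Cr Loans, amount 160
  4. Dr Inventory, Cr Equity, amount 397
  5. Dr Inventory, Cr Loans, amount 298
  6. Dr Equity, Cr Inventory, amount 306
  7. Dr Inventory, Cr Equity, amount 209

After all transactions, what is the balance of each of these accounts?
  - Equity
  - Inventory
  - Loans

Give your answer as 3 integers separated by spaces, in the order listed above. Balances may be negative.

Answer: 564 -106 -458

Derivation:
After txn 1 (Dr Equity, Cr Inventory, amount 230): Equity=230 Inventory=-230
After txn 2 (Dr Equity, Cr Inventory, amount 474): Equity=704 Inventory=-704
After txn 3 (Dr Equity, Cr Loans, amount 160): Equity=864 Inventory=-704 Loans=-160
After txn 4 (Dr Inventory, Cr Equity, amount 397): Equity=467 Inventory=-307 Loans=-160
After txn 5 (Dr Inventory, Cr Loans, amount 298): Equity=467 Inventory=-9 Loans=-458
After txn 6 (Dr Equity, Cr Inventory, amount 306): Equity=773 Inventory=-315 Loans=-458
After txn 7 (Dr Inventory, Cr Equity, amount 209): Equity=564 Inventory=-106 Loans=-458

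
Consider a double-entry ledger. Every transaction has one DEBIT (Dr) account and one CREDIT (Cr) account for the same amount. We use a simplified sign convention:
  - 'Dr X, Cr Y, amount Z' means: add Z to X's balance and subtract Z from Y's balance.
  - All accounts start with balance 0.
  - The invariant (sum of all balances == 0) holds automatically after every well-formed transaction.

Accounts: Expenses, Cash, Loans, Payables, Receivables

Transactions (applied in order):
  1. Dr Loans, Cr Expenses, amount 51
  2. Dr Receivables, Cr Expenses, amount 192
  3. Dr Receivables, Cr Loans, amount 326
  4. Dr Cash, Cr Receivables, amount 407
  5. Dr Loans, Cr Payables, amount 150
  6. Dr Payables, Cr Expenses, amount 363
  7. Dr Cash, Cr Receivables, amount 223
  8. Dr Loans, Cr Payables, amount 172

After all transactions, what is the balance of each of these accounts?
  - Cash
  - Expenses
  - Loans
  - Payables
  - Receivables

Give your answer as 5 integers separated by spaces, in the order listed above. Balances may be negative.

Answer: 630 -606 47 41 -112

Derivation:
After txn 1 (Dr Loans, Cr Expenses, amount 51): Expenses=-51 Loans=51
After txn 2 (Dr Receivables, Cr Expenses, amount 192): Expenses=-243 Loans=51 Receivables=192
After txn 3 (Dr Receivables, Cr Loans, amount 326): Expenses=-243 Loans=-275 Receivables=518
After txn 4 (Dr Cash, Cr Receivables, amount 407): Cash=407 Expenses=-243 Loans=-275 Receivables=111
After txn 5 (Dr Loans, Cr Payables, amount 150): Cash=407 Expenses=-243 Loans=-125 Payables=-150 Receivables=111
After txn 6 (Dr Payables, Cr Expenses, amount 363): Cash=407 Expenses=-606 Loans=-125 Payables=213 Receivables=111
After txn 7 (Dr Cash, Cr Receivables, amount 223): Cash=630 Expenses=-606 Loans=-125 Payables=213 Receivables=-112
After txn 8 (Dr Loans, Cr Payables, amount 172): Cash=630 Expenses=-606 Loans=47 Payables=41 Receivables=-112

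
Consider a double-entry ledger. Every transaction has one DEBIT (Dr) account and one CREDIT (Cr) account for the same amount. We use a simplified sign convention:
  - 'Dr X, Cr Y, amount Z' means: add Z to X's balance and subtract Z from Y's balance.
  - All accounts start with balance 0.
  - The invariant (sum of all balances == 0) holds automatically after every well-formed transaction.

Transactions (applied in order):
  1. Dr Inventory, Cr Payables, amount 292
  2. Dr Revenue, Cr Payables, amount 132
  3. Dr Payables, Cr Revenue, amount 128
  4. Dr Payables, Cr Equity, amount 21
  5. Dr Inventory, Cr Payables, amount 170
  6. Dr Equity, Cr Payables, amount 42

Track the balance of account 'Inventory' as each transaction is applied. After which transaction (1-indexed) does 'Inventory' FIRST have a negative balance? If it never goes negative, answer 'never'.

Answer: never

Derivation:
After txn 1: Inventory=292
After txn 2: Inventory=292
After txn 3: Inventory=292
After txn 4: Inventory=292
After txn 5: Inventory=462
After txn 6: Inventory=462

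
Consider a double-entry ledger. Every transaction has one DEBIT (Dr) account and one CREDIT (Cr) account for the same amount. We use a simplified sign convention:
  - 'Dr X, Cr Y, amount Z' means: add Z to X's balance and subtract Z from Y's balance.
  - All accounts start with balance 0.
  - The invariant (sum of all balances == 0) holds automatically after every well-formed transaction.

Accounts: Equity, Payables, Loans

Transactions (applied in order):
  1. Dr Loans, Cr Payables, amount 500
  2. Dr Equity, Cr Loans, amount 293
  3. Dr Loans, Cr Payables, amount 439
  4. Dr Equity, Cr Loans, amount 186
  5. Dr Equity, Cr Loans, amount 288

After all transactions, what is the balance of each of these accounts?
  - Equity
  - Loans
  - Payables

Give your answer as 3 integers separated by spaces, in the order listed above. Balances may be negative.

Answer: 767 172 -939

Derivation:
After txn 1 (Dr Loans, Cr Payables, amount 500): Loans=500 Payables=-500
After txn 2 (Dr Equity, Cr Loans, amount 293): Equity=293 Loans=207 Payables=-500
After txn 3 (Dr Loans, Cr Payables, amount 439): Equity=293 Loans=646 Payables=-939
After txn 4 (Dr Equity, Cr Loans, amount 186): Equity=479 Loans=460 Payables=-939
After txn 5 (Dr Equity, Cr Loans, amount 288): Equity=767 Loans=172 Payables=-939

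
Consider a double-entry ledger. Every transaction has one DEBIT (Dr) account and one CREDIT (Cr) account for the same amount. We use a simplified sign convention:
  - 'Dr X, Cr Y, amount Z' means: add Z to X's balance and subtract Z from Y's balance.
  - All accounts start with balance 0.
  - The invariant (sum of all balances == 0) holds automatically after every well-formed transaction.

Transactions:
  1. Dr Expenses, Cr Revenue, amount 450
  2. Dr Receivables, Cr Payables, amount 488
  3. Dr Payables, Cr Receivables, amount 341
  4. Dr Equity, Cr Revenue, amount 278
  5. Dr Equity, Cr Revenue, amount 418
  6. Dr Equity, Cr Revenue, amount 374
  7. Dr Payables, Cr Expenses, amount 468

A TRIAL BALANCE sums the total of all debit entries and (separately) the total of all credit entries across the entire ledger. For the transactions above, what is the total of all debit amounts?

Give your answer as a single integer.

Answer: 2817

Derivation:
Txn 1: debit+=450
Txn 2: debit+=488
Txn 3: debit+=341
Txn 4: debit+=278
Txn 5: debit+=418
Txn 6: debit+=374
Txn 7: debit+=468
Total debits = 2817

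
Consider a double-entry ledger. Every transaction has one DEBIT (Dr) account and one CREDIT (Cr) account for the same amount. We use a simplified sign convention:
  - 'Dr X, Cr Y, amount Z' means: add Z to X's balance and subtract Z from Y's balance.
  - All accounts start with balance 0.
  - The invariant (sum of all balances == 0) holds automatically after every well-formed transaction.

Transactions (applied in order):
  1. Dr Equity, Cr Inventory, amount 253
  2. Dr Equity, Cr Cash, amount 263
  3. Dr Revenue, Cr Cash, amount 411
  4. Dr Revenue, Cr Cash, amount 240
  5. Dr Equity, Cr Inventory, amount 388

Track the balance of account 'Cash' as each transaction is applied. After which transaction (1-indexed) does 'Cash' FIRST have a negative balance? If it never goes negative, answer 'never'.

After txn 1: Cash=0
After txn 2: Cash=-263

Answer: 2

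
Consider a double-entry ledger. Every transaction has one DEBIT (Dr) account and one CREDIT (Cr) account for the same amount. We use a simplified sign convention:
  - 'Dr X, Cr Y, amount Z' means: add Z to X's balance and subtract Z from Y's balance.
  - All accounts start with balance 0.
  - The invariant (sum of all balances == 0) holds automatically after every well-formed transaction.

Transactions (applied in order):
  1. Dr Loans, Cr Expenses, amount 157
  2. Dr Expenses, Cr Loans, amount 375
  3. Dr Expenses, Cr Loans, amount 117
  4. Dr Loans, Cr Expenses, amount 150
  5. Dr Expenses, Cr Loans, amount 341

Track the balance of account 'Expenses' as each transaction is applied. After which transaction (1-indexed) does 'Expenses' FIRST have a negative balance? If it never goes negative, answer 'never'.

Answer: 1

Derivation:
After txn 1: Expenses=-157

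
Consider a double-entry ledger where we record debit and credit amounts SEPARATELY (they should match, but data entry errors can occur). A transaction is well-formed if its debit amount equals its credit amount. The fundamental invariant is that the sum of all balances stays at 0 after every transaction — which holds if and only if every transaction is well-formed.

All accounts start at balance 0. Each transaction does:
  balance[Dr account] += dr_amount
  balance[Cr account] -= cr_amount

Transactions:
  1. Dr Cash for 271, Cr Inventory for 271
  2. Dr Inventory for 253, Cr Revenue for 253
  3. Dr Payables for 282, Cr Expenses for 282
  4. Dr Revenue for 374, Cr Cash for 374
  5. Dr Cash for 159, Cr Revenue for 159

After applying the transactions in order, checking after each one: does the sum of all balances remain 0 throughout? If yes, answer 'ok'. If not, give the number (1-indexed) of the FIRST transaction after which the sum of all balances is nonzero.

After txn 1: dr=271 cr=271 sum_balances=0
After txn 2: dr=253 cr=253 sum_balances=0
After txn 3: dr=282 cr=282 sum_balances=0
After txn 4: dr=374 cr=374 sum_balances=0
After txn 5: dr=159 cr=159 sum_balances=0

Answer: ok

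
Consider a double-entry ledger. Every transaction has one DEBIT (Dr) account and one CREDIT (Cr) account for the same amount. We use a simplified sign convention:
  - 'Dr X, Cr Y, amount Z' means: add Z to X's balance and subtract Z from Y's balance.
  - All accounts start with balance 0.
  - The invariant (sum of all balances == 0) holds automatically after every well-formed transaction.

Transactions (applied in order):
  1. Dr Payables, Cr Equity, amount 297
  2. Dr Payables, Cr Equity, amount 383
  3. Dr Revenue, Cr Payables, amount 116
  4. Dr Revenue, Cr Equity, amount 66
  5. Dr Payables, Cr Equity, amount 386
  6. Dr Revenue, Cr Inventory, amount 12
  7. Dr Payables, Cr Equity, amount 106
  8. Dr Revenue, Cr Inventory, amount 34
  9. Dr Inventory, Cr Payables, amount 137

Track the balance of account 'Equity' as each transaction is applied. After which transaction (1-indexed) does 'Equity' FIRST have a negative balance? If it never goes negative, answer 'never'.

Answer: 1

Derivation:
After txn 1: Equity=-297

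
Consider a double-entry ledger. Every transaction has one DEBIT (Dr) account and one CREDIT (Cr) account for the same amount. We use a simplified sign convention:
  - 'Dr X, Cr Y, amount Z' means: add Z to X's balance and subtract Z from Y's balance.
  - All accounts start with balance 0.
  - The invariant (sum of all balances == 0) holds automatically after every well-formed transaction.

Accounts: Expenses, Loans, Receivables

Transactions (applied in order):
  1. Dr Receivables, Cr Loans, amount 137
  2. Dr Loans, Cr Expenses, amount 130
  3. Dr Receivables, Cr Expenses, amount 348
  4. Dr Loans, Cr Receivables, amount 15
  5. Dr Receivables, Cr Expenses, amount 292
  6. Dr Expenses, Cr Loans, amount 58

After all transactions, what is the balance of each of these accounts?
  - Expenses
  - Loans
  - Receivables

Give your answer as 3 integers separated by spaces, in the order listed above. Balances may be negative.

Answer: -712 -50 762

Derivation:
After txn 1 (Dr Receivables, Cr Loans, amount 137): Loans=-137 Receivables=137
After txn 2 (Dr Loans, Cr Expenses, amount 130): Expenses=-130 Loans=-7 Receivables=137
After txn 3 (Dr Receivables, Cr Expenses, amount 348): Expenses=-478 Loans=-7 Receivables=485
After txn 4 (Dr Loans, Cr Receivables, amount 15): Expenses=-478 Loans=8 Receivables=470
After txn 5 (Dr Receivables, Cr Expenses, amount 292): Expenses=-770 Loans=8 Receivables=762
After txn 6 (Dr Expenses, Cr Loans, amount 58): Expenses=-712 Loans=-50 Receivables=762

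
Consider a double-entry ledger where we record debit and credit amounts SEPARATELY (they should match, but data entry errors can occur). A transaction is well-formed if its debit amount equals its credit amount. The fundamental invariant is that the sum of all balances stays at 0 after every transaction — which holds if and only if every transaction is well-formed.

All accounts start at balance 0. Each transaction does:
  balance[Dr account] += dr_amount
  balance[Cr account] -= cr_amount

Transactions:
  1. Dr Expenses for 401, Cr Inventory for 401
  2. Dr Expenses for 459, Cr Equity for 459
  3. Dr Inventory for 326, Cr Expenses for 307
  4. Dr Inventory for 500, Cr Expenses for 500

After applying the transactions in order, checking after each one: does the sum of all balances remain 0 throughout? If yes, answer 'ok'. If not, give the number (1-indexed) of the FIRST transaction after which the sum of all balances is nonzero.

After txn 1: dr=401 cr=401 sum_balances=0
After txn 2: dr=459 cr=459 sum_balances=0
After txn 3: dr=326 cr=307 sum_balances=19
After txn 4: dr=500 cr=500 sum_balances=19

Answer: 3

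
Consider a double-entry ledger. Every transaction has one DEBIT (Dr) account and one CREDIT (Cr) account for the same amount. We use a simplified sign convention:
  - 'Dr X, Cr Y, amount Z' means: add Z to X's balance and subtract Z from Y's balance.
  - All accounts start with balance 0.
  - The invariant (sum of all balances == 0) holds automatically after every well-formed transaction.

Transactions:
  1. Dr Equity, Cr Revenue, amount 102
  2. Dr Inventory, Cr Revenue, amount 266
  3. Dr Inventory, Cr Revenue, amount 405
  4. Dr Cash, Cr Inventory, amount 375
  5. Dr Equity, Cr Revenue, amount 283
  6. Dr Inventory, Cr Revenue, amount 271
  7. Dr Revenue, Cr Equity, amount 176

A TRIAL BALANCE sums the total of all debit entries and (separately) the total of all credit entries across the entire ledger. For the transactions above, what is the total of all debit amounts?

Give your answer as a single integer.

Answer: 1878

Derivation:
Txn 1: debit+=102
Txn 2: debit+=266
Txn 3: debit+=405
Txn 4: debit+=375
Txn 5: debit+=283
Txn 6: debit+=271
Txn 7: debit+=176
Total debits = 1878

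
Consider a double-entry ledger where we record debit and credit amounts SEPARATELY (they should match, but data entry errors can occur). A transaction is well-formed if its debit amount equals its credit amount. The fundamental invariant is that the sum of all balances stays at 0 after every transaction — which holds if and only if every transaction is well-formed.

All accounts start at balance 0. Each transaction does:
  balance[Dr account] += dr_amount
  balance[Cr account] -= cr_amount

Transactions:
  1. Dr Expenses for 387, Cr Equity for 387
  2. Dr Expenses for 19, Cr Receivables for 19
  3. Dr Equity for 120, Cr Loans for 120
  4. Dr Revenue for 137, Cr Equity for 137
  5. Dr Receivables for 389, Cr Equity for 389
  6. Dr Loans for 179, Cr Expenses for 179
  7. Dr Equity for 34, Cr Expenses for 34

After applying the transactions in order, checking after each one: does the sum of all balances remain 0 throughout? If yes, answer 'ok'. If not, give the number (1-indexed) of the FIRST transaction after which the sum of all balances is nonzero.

Answer: ok

Derivation:
After txn 1: dr=387 cr=387 sum_balances=0
After txn 2: dr=19 cr=19 sum_balances=0
After txn 3: dr=120 cr=120 sum_balances=0
After txn 4: dr=137 cr=137 sum_balances=0
After txn 5: dr=389 cr=389 sum_balances=0
After txn 6: dr=179 cr=179 sum_balances=0
After txn 7: dr=34 cr=34 sum_balances=0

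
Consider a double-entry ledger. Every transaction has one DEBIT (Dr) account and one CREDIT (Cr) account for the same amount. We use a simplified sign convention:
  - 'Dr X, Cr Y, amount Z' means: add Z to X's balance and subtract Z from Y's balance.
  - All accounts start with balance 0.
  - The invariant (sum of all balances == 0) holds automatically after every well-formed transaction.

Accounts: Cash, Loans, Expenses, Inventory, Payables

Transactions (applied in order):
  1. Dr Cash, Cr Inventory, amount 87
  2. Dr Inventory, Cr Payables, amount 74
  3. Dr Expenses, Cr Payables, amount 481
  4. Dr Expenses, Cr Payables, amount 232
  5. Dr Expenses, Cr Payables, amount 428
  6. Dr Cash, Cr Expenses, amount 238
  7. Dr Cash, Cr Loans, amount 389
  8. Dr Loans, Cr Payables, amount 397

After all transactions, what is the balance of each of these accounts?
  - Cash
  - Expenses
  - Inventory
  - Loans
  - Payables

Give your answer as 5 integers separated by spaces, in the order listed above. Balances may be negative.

After txn 1 (Dr Cash, Cr Inventory, amount 87): Cash=87 Inventory=-87
After txn 2 (Dr Inventory, Cr Payables, amount 74): Cash=87 Inventory=-13 Payables=-74
After txn 3 (Dr Expenses, Cr Payables, amount 481): Cash=87 Expenses=481 Inventory=-13 Payables=-555
After txn 4 (Dr Expenses, Cr Payables, amount 232): Cash=87 Expenses=713 Inventory=-13 Payables=-787
After txn 5 (Dr Expenses, Cr Payables, amount 428): Cash=87 Expenses=1141 Inventory=-13 Payables=-1215
After txn 6 (Dr Cash, Cr Expenses, amount 238): Cash=325 Expenses=903 Inventory=-13 Payables=-1215
After txn 7 (Dr Cash, Cr Loans, amount 389): Cash=714 Expenses=903 Inventory=-13 Loans=-389 Payables=-1215
After txn 8 (Dr Loans, Cr Payables, amount 397): Cash=714 Expenses=903 Inventory=-13 Loans=8 Payables=-1612

Answer: 714 903 -13 8 -1612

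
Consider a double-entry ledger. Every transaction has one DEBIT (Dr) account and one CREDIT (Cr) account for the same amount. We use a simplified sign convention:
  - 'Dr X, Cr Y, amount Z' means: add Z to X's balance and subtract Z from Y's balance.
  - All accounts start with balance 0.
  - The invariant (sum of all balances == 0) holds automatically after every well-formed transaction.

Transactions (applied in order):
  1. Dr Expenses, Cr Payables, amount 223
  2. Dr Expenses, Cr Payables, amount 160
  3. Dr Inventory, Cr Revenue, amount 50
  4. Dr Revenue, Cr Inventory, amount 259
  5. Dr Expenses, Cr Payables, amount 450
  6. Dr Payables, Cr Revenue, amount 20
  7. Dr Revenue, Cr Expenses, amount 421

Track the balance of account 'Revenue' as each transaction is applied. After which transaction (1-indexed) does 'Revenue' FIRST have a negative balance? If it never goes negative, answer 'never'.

After txn 1: Revenue=0
After txn 2: Revenue=0
After txn 3: Revenue=-50

Answer: 3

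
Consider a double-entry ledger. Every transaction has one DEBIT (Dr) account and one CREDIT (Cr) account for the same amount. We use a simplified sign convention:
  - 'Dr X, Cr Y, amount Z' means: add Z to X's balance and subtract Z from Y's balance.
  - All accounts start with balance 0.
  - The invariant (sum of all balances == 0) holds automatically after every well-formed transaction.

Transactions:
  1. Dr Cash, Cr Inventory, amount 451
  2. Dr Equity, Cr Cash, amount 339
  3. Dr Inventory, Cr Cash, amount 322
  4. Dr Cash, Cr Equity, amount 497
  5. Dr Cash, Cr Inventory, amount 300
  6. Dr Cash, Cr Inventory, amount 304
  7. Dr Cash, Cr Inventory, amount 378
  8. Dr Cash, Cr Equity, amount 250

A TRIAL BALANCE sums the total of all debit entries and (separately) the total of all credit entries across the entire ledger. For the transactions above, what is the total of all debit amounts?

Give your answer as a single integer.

Txn 1: debit+=451
Txn 2: debit+=339
Txn 3: debit+=322
Txn 4: debit+=497
Txn 5: debit+=300
Txn 6: debit+=304
Txn 7: debit+=378
Txn 8: debit+=250
Total debits = 2841

Answer: 2841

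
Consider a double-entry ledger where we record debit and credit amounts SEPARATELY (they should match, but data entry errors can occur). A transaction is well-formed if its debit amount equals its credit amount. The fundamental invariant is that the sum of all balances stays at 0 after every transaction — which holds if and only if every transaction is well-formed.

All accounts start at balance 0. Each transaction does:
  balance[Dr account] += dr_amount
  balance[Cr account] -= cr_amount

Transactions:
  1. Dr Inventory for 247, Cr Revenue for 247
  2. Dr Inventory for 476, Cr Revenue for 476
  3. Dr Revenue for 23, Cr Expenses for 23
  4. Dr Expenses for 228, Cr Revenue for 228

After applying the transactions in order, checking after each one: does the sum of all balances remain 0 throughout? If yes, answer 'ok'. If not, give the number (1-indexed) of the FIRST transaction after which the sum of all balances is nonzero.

Answer: ok

Derivation:
After txn 1: dr=247 cr=247 sum_balances=0
After txn 2: dr=476 cr=476 sum_balances=0
After txn 3: dr=23 cr=23 sum_balances=0
After txn 4: dr=228 cr=228 sum_balances=0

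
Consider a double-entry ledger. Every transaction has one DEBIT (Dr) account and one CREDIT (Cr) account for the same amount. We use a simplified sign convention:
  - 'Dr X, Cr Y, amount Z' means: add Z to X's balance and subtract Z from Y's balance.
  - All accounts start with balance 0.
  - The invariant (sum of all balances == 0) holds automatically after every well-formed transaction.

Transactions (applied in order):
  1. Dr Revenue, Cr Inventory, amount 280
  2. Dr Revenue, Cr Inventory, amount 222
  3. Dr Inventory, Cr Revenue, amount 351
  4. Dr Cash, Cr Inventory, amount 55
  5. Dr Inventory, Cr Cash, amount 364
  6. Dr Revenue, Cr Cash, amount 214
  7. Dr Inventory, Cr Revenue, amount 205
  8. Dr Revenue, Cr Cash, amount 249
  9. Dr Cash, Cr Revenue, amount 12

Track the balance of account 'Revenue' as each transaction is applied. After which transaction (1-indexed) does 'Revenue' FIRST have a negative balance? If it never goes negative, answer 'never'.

After txn 1: Revenue=280
After txn 2: Revenue=502
After txn 3: Revenue=151
After txn 4: Revenue=151
After txn 5: Revenue=151
After txn 6: Revenue=365
After txn 7: Revenue=160
After txn 8: Revenue=409
After txn 9: Revenue=397

Answer: never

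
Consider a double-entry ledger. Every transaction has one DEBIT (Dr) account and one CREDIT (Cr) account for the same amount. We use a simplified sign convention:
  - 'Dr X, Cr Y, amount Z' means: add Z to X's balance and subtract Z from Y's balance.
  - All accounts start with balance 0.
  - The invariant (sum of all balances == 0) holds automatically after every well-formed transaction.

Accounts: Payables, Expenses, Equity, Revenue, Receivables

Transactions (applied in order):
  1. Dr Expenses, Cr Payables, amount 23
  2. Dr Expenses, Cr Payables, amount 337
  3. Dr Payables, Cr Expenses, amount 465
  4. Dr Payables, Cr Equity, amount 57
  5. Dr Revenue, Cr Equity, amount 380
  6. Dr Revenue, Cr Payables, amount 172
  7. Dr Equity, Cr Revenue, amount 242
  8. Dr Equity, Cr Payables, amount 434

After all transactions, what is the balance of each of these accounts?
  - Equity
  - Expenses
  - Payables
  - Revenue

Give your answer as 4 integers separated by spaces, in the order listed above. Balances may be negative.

Answer: 239 -105 -444 310

Derivation:
After txn 1 (Dr Expenses, Cr Payables, amount 23): Expenses=23 Payables=-23
After txn 2 (Dr Expenses, Cr Payables, amount 337): Expenses=360 Payables=-360
After txn 3 (Dr Payables, Cr Expenses, amount 465): Expenses=-105 Payables=105
After txn 4 (Dr Payables, Cr Equity, amount 57): Equity=-57 Expenses=-105 Payables=162
After txn 5 (Dr Revenue, Cr Equity, amount 380): Equity=-437 Expenses=-105 Payables=162 Revenue=380
After txn 6 (Dr Revenue, Cr Payables, amount 172): Equity=-437 Expenses=-105 Payables=-10 Revenue=552
After txn 7 (Dr Equity, Cr Revenue, amount 242): Equity=-195 Expenses=-105 Payables=-10 Revenue=310
After txn 8 (Dr Equity, Cr Payables, amount 434): Equity=239 Expenses=-105 Payables=-444 Revenue=310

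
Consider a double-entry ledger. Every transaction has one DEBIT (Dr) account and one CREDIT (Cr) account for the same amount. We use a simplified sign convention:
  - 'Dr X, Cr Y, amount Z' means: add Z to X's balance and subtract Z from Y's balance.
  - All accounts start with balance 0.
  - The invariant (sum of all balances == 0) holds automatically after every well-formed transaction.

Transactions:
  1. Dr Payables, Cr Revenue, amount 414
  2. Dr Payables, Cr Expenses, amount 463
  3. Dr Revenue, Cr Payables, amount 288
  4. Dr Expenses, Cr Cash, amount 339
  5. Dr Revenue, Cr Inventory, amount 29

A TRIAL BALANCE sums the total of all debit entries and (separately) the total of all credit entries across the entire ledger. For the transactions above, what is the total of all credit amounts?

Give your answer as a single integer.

Txn 1: credit+=414
Txn 2: credit+=463
Txn 3: credit+=288
Txn 4: credit+=339
Txn 5: credit+=29
Total credits = 1533

Answer: 1533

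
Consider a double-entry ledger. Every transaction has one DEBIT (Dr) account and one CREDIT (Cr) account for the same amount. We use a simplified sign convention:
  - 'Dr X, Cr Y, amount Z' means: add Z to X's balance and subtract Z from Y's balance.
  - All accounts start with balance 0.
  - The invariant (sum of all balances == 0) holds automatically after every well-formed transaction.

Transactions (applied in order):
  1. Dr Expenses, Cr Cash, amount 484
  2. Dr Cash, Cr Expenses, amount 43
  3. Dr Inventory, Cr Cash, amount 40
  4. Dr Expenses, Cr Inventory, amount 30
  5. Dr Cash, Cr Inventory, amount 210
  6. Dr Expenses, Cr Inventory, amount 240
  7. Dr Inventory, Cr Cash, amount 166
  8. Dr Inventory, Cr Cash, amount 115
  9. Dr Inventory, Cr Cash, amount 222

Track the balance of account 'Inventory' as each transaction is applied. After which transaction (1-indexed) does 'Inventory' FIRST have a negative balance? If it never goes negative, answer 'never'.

After txn 1: Inventory=0
After txn 2: Inventory=0
After txn 3: Inventory=40
After txn 4: Inventory=10
After txn 5: Inventory=-200

Answer: 5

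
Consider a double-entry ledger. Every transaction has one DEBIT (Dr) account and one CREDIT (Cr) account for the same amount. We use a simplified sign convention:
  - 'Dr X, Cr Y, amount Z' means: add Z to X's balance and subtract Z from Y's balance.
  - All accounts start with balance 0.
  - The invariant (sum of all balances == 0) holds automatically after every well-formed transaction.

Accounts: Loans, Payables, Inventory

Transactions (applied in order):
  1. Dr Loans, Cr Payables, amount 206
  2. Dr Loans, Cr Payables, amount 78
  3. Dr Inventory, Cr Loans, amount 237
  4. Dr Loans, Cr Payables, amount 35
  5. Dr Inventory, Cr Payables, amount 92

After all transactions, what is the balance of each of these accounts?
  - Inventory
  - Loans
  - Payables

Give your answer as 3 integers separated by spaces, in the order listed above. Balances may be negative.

Answer: 329 82 -411

Derivation:
After txn 1 (Dr Loans, Cr Payables, amount 206): Loans=206 Payables=-206
After txn 2 (Dr Loans, Cr Payables, amount 78): Loans=284 Payables=-284
After txn 3 (Dr Inventory, Cr Loans, amount 237): Inventory=237 Loans=47 Payables=-284
After txn 4 (Dr Loans, Cr Payables, amount 35): Inventory=237 Loans=82 Payables=-319
After txn 5 (Dr Inventory, Cr Payables, amount 92): Inventory=329 Loans=82 Payables=-411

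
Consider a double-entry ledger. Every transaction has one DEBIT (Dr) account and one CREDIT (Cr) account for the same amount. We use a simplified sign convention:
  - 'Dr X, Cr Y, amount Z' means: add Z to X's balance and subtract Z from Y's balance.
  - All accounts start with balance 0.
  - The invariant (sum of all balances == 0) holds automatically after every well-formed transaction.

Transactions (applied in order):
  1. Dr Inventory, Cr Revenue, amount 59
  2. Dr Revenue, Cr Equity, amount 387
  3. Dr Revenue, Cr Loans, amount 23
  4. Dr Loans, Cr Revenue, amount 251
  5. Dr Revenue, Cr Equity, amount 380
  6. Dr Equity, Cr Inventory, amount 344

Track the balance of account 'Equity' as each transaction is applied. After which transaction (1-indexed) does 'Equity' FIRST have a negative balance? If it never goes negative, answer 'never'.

After txn 1: Equity=0
After txn 2: Equity=-387

Answer: 2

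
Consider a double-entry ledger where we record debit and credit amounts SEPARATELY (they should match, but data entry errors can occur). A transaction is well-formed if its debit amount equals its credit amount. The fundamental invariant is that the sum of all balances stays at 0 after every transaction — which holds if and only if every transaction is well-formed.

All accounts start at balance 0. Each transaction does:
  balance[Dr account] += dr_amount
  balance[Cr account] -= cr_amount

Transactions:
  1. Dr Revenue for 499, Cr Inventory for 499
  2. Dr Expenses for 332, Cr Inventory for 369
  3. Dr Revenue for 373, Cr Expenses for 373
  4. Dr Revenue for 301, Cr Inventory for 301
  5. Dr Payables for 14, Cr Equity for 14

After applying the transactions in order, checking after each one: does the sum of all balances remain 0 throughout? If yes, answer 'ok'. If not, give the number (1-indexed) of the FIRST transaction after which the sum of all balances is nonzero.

Answer: 2

Derivation:
After txn 1: dr=499 cr=499 sum_balances=0
After txn 2: dr=332 cr=369 sum_balances=-37
After txn 3: dr=373 cr=373 sum_balances=-37
After txn 4: dr=301 cr=301 sum_balances=-37
After txn 5: dr=14 cr=14 sum_balances=-37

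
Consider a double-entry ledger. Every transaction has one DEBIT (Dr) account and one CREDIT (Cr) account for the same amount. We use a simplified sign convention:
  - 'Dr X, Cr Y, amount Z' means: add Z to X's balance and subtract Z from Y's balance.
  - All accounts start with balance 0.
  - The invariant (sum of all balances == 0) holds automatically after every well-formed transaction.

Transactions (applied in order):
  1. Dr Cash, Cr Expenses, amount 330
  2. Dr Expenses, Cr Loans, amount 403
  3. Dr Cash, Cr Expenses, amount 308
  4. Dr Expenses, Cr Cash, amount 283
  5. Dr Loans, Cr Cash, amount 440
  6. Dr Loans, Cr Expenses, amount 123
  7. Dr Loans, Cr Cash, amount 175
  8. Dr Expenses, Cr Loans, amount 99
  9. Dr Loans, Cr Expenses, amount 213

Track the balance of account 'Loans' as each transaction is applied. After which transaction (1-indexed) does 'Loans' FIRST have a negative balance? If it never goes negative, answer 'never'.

Answer: 2

Derivation:
After txn 1: Loans=0
After txn 2: Loans=-403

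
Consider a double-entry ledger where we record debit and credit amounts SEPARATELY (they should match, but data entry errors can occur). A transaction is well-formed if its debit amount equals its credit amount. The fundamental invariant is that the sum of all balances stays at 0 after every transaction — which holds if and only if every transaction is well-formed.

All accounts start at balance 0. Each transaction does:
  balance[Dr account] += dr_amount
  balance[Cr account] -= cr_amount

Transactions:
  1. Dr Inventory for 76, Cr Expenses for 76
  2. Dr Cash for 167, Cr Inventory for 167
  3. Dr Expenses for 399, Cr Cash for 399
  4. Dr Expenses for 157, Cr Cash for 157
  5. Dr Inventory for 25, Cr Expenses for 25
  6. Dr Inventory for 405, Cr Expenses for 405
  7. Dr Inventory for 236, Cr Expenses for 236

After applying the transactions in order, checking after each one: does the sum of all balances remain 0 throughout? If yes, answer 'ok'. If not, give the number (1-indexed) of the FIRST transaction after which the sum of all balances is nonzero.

Answer: ok

Derivation:
After txn 1: dr=76 cr=76 sum_balances=0
After txn 2: dr=167 cr=167 sum_balances=0
After txn 3: dr=399 cr=399 sum_balances=0
After txn 4: dr=157 cr=157 sum_balances=0
After txn 5: dr=25 cr=25 sum_balances=0
After txn 6: dr=405 cr=405 sum_balances=0
After txn 7: dr=236 cr=236 sum_balances=0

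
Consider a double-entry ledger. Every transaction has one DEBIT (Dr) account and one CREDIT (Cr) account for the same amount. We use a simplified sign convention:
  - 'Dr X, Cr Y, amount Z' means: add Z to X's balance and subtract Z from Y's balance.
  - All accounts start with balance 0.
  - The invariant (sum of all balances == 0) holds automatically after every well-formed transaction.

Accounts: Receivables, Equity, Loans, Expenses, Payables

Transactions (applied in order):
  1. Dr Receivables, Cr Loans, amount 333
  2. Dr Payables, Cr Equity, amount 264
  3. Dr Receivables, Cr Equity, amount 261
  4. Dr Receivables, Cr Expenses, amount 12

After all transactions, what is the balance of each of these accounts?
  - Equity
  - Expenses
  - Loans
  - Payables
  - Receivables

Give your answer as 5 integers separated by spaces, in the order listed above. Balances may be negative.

After txn 1 (Dr Receivables, Cr Loans, amount 333): Loans=-333 Receivables=333
After txn 2 (Dr Payables, Cr Equity, amount 264): Equity=-264 Loans=-333 Payables=264 Receivables=333
After txn 3 (Dr Receivables, Cr Equity, amount 261): Equity=-525 Loans=-333 Payables=264 Receivables=594
After txn 4 (Dr Receivables, Cr Expenses, amount 12): Equity=-525 Expenses=-12 Loans=-333 Payables=264 Receivables=606

Answer: -525 -12 -333 264 606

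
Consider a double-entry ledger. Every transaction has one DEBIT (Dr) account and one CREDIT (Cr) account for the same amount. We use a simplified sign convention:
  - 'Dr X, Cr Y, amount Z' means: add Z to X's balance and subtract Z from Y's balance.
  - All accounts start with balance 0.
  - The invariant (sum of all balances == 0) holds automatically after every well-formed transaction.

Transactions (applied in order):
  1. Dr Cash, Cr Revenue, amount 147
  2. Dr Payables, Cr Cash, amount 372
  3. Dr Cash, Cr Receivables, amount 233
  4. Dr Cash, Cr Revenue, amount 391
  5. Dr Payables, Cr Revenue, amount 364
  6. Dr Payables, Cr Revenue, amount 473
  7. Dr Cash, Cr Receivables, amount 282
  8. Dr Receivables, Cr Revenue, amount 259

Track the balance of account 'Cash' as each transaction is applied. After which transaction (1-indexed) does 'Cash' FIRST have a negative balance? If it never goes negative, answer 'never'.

After txn 1: Cash=147
After txn 2: Cash=-225

Answer: 2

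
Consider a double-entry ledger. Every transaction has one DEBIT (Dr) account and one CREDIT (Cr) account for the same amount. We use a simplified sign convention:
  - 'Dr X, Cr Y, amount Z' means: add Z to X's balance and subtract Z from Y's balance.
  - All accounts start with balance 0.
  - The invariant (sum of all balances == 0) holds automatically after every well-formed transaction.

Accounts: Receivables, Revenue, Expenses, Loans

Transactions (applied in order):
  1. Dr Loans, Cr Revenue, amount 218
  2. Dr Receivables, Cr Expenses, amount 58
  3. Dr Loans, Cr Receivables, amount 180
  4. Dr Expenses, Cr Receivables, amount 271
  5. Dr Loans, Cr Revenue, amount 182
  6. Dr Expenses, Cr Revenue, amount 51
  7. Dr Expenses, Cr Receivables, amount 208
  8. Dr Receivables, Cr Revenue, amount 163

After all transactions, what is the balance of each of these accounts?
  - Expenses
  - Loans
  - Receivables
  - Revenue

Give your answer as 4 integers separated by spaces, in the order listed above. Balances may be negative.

After txn 1 (Dr Loans, Cr Revenue, amount 218): Loans=218 Revenue=-218
After txn 2 (Dr Receivables, Cr Expenses, amount 58): Expenses=-58 Loans=218 Receivables=58 Revenue=-218
After txn 3 (Dr Loans, Cr Receivables, amount 180): Expenses=-58 Loans=398 Receivables=-122 Revenue=-218
After txn 4 (Dr Expenses, Cr Receivables, amount 271): Expenses=213 Loans=398 Receivables=-393 Revenue=-218
After txn 5 (Dr Loans, Cr Revenue, amount 182): Expenses=213 Loans=580 Receivables=-393 Revenue=-400
After txn 6 (Dr Expenses, Cr Revenue, amount 51): Expenses=264 Loans=580 Receivables=-393 Revenue=-451
After txn 7 (Dr Expenses, Cr Receivables, amount 208): Expenses=472 Loans=580 Receivables=-601 Revenue=-451
After txn 8 (Dr Receivables, Cr Revenue, amount 163): Expenses=472 Loans=580 Receivables=-438 Revenue=-614

Answer: 472 580 -438 -614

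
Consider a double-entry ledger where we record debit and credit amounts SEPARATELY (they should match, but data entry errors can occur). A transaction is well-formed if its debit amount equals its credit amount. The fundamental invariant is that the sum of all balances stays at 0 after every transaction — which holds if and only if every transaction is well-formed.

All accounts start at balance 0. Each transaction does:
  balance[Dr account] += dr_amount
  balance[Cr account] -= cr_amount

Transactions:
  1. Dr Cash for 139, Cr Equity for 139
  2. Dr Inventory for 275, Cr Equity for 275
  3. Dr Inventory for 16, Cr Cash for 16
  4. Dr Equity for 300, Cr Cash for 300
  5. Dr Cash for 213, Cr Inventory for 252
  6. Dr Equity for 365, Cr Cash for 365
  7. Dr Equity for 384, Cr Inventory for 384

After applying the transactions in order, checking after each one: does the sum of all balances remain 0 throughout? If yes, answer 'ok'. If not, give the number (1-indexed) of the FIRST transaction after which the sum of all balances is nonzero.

Answer: 5

Derivation:
After txn 1: dr=139 cr=139 sum_balances=0
After txn 2: dr=275 cr=275 sum_balances=0
After txn 3: dr=16 cr=16 sum_balances=0
After txn 4: dr=300 cr=300 sum_balances=0
After txn 5: dr=213 cr=252 sum_balances=-39
After txn 6: dr=365 cr=365 sum_balances=-39
After txn 7: dr=384 cr=384 sum_balances=-39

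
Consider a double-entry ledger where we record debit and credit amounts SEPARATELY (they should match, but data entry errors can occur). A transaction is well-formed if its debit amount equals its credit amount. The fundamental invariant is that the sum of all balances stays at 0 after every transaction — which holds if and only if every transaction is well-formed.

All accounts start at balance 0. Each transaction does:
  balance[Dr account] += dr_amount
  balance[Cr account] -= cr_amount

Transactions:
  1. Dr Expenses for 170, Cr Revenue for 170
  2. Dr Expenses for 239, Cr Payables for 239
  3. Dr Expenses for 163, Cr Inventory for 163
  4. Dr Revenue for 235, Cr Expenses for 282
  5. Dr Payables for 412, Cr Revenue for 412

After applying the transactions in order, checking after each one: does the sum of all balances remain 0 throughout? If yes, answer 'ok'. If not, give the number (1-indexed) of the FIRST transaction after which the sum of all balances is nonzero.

After txn 1: dr=170 cr=170 sum_balances=0
After txn 2: dr=239 cr=239 sum_balances=0
After txn 3: dr=163 cr=163 sum_balances=0
After txn 4: dr=235 cr=282 sum_balances=-47
After txn 5: dr=412 cr=412 sum_balances=-47

Answer: 4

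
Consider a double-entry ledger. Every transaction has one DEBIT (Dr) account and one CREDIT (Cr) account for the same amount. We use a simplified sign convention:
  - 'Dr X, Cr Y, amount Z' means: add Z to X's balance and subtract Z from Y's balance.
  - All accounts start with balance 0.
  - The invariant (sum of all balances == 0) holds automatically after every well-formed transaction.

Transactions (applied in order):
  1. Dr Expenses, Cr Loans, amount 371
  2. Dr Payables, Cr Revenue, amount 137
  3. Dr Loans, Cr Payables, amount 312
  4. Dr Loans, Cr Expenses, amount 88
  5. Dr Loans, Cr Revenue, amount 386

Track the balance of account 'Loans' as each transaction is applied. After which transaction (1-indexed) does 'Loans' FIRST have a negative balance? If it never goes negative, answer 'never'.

Answer: 1

Derivation:
After txn 1: Loans=-371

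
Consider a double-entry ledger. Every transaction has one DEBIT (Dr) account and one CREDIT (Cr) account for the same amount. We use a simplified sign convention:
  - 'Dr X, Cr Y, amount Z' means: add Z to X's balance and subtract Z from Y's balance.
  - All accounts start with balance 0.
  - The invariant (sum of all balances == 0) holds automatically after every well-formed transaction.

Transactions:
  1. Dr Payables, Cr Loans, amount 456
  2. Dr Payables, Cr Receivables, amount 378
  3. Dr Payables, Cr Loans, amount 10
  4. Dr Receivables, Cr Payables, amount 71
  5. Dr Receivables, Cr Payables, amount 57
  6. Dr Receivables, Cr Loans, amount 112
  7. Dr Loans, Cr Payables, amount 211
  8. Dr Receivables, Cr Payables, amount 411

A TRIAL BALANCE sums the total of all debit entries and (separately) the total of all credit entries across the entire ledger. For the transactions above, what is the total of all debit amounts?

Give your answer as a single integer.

Txn 1: debit+=456
Txn 2: debit+=378
Txn 3: debit+=10
Txn 4: debit+=71
Txn 5: debit+=57
Txn 6: debit+=112
Txn 7: debit+=211
Txn 8: debit+=411
Total debits = 1706

Answer: 1706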